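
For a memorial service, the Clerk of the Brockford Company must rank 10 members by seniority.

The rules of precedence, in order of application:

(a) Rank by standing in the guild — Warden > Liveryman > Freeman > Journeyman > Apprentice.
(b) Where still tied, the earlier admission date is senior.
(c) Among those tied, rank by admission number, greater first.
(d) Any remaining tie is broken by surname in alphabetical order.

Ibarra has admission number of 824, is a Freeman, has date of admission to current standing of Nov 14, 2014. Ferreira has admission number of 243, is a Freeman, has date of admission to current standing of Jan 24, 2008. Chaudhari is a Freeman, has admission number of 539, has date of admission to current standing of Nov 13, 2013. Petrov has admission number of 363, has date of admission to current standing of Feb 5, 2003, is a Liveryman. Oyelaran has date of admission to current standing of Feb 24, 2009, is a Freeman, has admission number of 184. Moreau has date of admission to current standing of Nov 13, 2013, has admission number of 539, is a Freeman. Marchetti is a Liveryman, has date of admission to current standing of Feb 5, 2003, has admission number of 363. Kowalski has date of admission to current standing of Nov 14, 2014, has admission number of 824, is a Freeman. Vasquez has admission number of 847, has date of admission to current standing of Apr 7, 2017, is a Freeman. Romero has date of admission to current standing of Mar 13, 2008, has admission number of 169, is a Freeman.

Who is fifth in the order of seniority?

By standing in the guild: Marchetti and Petrov (Liveryman); then Ferreira, Romero, Oyelaran, Chaudhari, Moreau, Ibarra, Kowalski and Vasquez (Freeman).
Marchetti and Petrov both have date of admission to current standing Feb 5, 2003, so the next rule applies.
Marchetti and Petrov both have admission number 363, so the next rule applies.
Among Marchetti and Petrov, alphabetically by surname: Marchetti before Petrov.
Among Ferreira, Romero, Oyelaran, Chaudhari, Moreau, Ibarra, Kowalski and Vasquez, by date of admission to current standing (earlier first): Ferreira (Jan 24, 2008) before Romero (Mar 13, 2008) before Oyelaran (Feb 24, 2009) before Chaudhari and Moreau (Nov 13, 2013) before Ibarra and Kowalski (Nov 14, 2014) before Vasquez (Apr 7, 2017).
Chaudhari and Moreau both have admission number 539, so the next rule applies.
Among Chaudhari and Moreau, alphabetically by surname: Chaudhari before Moreau.
Ibarra and Kowalski both have admission number 824, so the next rule applies.
Among Ibarra and Kowalski, alphabetically by surname: Ibarra before Kowalski.
Order: Marchetti, Petrov, Ferreira, Romero, Oyelaran, Chaudhari, Moreau, Ibarra, Kowalski, Vasquez.

Oyelaran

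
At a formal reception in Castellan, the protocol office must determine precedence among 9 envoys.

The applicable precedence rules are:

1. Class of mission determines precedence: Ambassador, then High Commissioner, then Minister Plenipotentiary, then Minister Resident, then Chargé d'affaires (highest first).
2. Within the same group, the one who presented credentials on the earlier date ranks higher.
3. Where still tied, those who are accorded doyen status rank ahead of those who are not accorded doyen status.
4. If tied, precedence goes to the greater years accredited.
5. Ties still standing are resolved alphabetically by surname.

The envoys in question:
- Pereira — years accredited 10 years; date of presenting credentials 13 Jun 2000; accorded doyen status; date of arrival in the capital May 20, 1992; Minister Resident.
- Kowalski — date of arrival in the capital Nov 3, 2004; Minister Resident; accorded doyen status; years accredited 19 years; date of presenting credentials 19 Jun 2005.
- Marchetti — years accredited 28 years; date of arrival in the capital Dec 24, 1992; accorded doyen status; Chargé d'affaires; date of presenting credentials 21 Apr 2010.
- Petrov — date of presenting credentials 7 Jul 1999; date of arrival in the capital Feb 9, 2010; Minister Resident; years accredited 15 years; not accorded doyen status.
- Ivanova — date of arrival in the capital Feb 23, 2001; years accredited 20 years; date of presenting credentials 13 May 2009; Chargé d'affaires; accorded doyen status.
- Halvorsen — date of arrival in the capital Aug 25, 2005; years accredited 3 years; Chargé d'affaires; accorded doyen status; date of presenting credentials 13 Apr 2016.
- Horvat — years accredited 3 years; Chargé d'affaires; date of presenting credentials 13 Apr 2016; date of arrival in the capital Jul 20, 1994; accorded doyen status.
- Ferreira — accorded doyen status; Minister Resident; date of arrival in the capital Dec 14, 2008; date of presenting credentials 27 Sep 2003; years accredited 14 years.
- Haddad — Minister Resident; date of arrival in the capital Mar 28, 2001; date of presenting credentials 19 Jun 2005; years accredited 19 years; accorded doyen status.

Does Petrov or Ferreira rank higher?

Petrov

By class of mission: Petrov, Pereira, Ferreira, Haddad and Kowalski (Minister Resident); then Ivanova, Marchetti, Halvorsen and Horvat (Chargé d'affaires).
Among Petrov, Pereira, Ferreira, Haddad and Kowalski, by date of presenting credentials (earlier first): Petrov (7 Jul 1999) before Pereira (13 Jun 2000) before Ferreira (27 Sep 2003) before Haddad and Kowalski (19 Jun 2005).
Haddad and Kowalski are each accorded doyen status, so the next rule applies.
Haddad and Kowalski both have years accredited 19 years, so the next rule applies.
Among Haddad and Kowalski, alphabetically by surname: Haddad before Kowalski.
Among Ivanova, Marchetti, Halvorsen and Horvat, by date of presenting credentials (earlier first): Ivanova (13 May 2009) before Marchetti (21 Apr 2010) before Halvorsen and Horvat (13 Apr 2016).
Halvorsen and Horvat are each accorded doyen status, so the next rule applies.
Halvorsen and Horvat both have years accredited 3 years, so the next rule applies.
Among Halvorsen and Horvat, alphabetically by surname: Halvorsen before Horvat.
So Petrov takes precedence.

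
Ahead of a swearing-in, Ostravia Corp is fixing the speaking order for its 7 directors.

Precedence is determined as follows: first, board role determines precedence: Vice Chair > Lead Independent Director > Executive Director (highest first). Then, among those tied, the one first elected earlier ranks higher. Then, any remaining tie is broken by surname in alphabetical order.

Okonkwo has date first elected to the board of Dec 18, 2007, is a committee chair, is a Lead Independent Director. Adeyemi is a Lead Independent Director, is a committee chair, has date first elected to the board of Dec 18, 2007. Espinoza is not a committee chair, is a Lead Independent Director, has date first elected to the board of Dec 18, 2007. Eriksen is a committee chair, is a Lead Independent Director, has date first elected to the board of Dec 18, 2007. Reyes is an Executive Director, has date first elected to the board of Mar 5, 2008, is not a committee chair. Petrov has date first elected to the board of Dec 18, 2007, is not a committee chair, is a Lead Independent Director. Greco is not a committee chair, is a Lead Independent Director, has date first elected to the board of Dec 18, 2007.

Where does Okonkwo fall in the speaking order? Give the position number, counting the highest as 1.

5

By board role: Adeyemi, Eriksen, Espinoza, Greco, Okonkwo and Petrov (Lead Independent Director); then Reyes (Executive Director).
Adeyemi, Eriksen, Espinoza, Greco, Okonkwo and Petrov all have date first elected to the board Dec 18, 2007, so the next rule applies.
Among Adeyemi, Eriksen, Espinoza, Greco, Okonkwo and Petrov, alphabetically by surname: Adeyemi before Eriksen before Espinoza before Greco before Okonkwo before Petrov.
Order: Adeyemi, Eriksen, Espinoza, Greco, Okonkwo, Petrov, Reyes. So position 5.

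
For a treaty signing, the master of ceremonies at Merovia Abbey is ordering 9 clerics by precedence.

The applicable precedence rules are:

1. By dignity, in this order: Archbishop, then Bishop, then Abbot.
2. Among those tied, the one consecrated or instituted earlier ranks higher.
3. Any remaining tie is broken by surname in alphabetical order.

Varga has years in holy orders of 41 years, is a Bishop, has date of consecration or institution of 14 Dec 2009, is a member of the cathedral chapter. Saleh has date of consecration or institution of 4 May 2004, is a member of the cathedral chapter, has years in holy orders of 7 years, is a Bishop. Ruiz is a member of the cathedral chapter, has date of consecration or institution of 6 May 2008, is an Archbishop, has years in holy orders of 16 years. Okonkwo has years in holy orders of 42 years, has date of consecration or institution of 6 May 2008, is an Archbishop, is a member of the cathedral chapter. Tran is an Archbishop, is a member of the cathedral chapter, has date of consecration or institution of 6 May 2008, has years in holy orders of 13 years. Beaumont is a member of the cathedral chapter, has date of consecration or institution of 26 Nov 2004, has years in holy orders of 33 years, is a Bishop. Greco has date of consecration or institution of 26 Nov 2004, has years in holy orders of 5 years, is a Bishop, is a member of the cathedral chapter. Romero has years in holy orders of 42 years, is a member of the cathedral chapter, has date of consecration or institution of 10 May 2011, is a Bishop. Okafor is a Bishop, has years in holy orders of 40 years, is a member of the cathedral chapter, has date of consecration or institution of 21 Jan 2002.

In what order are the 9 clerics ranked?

Okonkwo, Ruiz, Tran, Okafor, Saleh, Beaumont, Greco, Varga, Romero

By dignity: Okonkwo, Ruiz and Tran (Archbishop); then Okafor, Saleh, Beaumont, Greco, Varga and Romero (Bishop).
Okonkwo, Ruiz and Tran all have date of consecration or institution 6 May 2008, so the next rule applies.
Among Okonkwo, Ruiz and Tran, alphabetically by surname: Okonkwo before Ruiz before Tran.
Among Okafor, Saleh, Beaumont, Greco, Varga and Romero, by date of consecration or institution (earlier first): Okafor (21 Jan 2002) before Saleh (4 May 2004) before Beaumont and Greco (26 Nov 2004) before Varga (14 Dec 2009) before Romero (10 May 2011).
Among Beaumont and Greco, alphabetically by surname: Beaumont before Greco.
Full order: Okonkwo, Ruiz, Tran, Okafor, Saleh, Beaumont, Greco, Varga, Romero.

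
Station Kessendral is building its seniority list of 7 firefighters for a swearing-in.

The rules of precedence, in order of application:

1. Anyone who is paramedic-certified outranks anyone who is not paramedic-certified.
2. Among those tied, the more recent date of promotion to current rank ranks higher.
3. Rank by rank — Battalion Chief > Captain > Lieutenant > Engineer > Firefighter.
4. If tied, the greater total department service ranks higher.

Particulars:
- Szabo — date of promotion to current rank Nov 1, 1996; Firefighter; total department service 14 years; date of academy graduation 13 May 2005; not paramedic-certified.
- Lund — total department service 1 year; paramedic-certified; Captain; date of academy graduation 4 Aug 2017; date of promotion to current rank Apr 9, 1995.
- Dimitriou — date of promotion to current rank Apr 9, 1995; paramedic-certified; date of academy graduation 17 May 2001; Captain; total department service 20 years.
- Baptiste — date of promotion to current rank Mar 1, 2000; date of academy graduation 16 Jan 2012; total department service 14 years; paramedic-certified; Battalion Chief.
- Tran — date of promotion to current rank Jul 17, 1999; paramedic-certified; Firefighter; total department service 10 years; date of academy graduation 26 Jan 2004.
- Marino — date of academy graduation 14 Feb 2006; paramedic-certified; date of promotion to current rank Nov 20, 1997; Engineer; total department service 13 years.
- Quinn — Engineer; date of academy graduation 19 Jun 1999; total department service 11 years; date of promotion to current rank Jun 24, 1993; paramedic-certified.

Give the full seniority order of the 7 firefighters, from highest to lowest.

Baptiste, Tran, Marino, Dimitriou, Lund, Quinn, Szabo

By the first rule: Baptiste, Tran, Marino, Dimitriou, Lund and Quinn (each paramedic-certified); then Szabo (not paramedic-certified).
Among Baptiste, Tran, Marino, Dimitriou, Lund and Quinn, by date of promotion to current rank (later first): Baptiste (Mar 1, 2000) before Tran (Jul 17, 1999) before Marino (Nov 20, 1997) before Dimitriou and Lund (Apr 9, 1995) before Quinn (Jun 24, 1993).
Dimitriou and Lund are each Captain, so the next rule applies.
Among Dimitriou and Lund, by total department service (higher first): Dimitriou (20 years) before Lund (1 year).
Full order: Baptiste, Tran, Marino, Dimitriou, Lund, Quinn, Szabo.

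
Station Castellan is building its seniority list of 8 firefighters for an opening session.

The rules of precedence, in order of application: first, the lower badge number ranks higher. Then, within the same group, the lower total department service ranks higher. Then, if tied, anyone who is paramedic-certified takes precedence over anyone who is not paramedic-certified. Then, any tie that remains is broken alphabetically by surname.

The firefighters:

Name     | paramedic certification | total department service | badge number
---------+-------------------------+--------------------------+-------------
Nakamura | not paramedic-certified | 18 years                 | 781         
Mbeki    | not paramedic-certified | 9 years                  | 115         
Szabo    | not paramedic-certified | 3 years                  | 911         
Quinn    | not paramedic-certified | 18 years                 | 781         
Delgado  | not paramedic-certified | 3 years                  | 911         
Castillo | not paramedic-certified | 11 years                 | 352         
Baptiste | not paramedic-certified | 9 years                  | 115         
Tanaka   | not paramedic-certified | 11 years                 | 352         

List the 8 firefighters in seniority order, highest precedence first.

Baptiste, Mbeki, Castillo, Tanaka, Nakamura, Quinn, Delgado, Szabo

By badge number (lower first): Baptiste and Mbeki (both 115); then Castillo and Tanaka (both 352); then Nakamura and Quinn (both 781); then Delgado and Szabo (both 911).
Baptiste and Mbeki both have total department service 9 years, so the next rule applies.
Baptiste and Mbeki are each not paramedic-certified, so the next rule applies.
Among Baptiste and Mbeki, alphabetically by surname: Baptiste before Mbeki.
Castillo and Tanaka both have total department service 11 years, so the next rule applies.
Castillo and Tanaka are each not paramedic-certified, so the next rule applies.
Among Castillo and Tanaka, alphabetically by surname: Castillo before Tanaka.
Nakamura and Quinn both have total department service 18 years, so the next rule applies.
Nakamura and Quinn are each not paramedic-certified, so the next rule applies.
Among Nakamura and Quinn, alphabetically by surname: Nakamura before Quinn.
Delgado and Szabo both have total department service 3 years, so the next rule applies.
Delgado and Szabo are each not paramedic-certified, so the next rule applies.
Among Delgado and Szabo, alphabetically by surname: Delgado before Szabo.
Full order: Baptiste, Mbeki, Castillo, Tanaka, Nakamura, Quinn, Delgado, Szabo.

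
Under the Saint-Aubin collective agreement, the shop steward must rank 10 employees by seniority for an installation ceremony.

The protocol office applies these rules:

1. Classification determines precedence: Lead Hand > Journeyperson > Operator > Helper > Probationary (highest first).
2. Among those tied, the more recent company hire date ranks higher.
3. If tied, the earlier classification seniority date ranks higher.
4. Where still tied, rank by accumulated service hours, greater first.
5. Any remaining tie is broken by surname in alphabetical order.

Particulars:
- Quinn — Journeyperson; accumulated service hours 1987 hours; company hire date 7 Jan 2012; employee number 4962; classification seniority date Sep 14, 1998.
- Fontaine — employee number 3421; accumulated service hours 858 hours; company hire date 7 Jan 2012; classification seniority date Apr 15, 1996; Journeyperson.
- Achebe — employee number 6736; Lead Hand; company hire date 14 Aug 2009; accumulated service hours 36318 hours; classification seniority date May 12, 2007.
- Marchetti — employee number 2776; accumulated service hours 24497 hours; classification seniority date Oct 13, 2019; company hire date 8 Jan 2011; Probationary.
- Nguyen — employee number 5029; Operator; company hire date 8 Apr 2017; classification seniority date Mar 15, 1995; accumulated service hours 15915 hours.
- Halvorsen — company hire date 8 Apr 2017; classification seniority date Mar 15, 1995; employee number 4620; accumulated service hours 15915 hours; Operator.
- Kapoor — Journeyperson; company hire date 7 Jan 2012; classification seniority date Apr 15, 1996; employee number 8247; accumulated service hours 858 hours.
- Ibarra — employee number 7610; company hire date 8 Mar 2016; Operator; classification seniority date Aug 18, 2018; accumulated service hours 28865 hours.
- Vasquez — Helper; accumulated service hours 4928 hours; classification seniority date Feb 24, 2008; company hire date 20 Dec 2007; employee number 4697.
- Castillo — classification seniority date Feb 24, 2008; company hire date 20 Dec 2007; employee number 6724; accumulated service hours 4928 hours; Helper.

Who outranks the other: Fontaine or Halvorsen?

By classification: Achebe (Lead Hand); then Fontaine, Kapoor and Quinn (Journeyperson); then Halvorsen, Nguyen and Ibarra (Operator); then Castillo and Vasquez (Helper); then Marchetti (Probationary).
Fontaine, Kapoor and Quinn all have company hire date 7 Jan 2012, so the next rule applies.
Among Fontaine, Kapoor and Quinn, by classification seniority date (earlier first): Fontaine and Kapoor (Apr 15, 1996) before Quinn (Sep 14, 1998).
Fontaine and Kapoor both have accumulated service hours 858 hours, so the next rule applies.
Among Fontaine and Kapoor, alphabetically by surname: Fontaine before Kapoor.
Among Halvorsen, Nguyen and Ibarra, by company hire date (later first): Halvorsen and Nguyen (8 Apr 2017) before Ibarra (8 Mar 2016).
Halvorsen and Nguyen both have classification seniority date Mar 15, 1995, so the next rule applies.
Halvorsen and Nguyen both have accumulated service hours 15915 hours, so the next rule applies.
Among Halvorsen and Nguyen, alphabetically by surname: Halvorsen before Nguyen.
Castillo and Vasquez both have company hire date 20 Dec 2007, so the next rule applies.
Castillo and Vasquez both have classification seniority date Feb 24, 2008, so the next rule applies.
Castillo and Vasquez both have accumulated service hours 4928 hours, so the next rule applies.
Among Castillo and Vasquez, alphabetically by surname: Castillo before Vasquez.
So Fontaine takes precedence.

Fontaine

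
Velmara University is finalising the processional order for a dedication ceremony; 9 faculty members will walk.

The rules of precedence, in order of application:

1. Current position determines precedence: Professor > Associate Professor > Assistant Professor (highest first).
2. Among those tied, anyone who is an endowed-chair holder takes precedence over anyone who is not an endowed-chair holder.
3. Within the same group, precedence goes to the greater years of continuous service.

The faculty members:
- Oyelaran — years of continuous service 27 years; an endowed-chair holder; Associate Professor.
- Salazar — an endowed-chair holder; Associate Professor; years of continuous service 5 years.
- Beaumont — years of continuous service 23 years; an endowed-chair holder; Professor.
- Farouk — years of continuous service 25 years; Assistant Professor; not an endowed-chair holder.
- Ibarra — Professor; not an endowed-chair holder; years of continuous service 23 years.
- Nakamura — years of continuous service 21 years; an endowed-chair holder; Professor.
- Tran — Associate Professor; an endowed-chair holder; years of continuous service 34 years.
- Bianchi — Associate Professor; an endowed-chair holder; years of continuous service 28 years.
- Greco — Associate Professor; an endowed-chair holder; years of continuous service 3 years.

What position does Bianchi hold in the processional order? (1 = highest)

5

By current position: Beaumont, Nakamura and Ibarra (Professor); then Tran, Bianchi, Oyelaran, Salazar and Greco (Associate Professor); then Farouk (Assistant Professor).
Among Beaumont, Nakamura and Ibarra, an endowed-chair holder before not an endowed-chair holder: Beaumont and Nakamura (an endowed-chair holder) before Ibarra (not an endowed-chair holder).
Among Beaumont and Nakamura, by years of continuous service (higher first): Beaumont (23 years) before Nakamura (21 years).
Tran, Bianchi, Oyelaran, Salazar and Greco are each an endowed-chair holder, so the next rule applies.
Among Tran, Bianchi, Oyelaran, Salazar and Greco, by years of continuous service (higher first): Tran (34 years) before Bianchi (28 years) before Oyelaran (27 years) before Salazar (5 years) before Greco (3 years).
Order: Beaumont, Nakamura, Ibarra, Tran, Bianchi, Oyelaran, Salazar, Greco, Farouk. So position 5.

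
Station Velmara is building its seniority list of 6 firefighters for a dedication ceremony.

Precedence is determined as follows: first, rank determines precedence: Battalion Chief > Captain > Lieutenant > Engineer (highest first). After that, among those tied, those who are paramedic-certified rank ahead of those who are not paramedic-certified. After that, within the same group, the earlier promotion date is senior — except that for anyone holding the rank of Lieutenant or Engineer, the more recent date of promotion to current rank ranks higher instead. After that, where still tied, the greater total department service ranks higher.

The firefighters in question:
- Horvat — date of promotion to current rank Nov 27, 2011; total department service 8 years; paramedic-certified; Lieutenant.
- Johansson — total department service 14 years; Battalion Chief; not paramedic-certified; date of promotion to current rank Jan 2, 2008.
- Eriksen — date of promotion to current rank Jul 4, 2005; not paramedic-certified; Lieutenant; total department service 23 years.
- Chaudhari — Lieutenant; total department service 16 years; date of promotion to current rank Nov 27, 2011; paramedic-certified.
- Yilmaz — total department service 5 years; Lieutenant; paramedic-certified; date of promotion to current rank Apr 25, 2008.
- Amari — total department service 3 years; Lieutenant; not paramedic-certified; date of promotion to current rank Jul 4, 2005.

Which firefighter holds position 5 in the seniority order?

By rank: Johansson (Battalion Chief); then Chaudhari, Horvat, Yilmaz, Eriksen and Amari (Lieutenant).
Among Chaudhari, Horvat, Yilmaz, Eriksen and Amari, paramedic-certified before not paramedic-certified: Chaudhari, Horvat and Yilmaz (paramedic-certified) before Eriksen and Amari (not paramedic-certified).
Among Chaudhari, Horvat and Yilmaz, by date of promotion to current rank (later first) (reversed rule for this group): Chaudhari and Horvat (Nov 27, 2011) before Yilmaz (Apr 25, 2008).
Among Chaudhari and Horvat, by total department service (higher first): Chaudhari (16 years) before Horvat (8 years).
Eriksen and Amari both have date of promotion to current rank Jul 4, 2005, so the next rule applies.
Among Eriksen and Amari, by total department service (higher first): Eriksen (23 years) before Amari (3 years).
Order: Johansson, Chaudhari, Horvat, Yilmaz, Eriksen, Amari.

Eriksen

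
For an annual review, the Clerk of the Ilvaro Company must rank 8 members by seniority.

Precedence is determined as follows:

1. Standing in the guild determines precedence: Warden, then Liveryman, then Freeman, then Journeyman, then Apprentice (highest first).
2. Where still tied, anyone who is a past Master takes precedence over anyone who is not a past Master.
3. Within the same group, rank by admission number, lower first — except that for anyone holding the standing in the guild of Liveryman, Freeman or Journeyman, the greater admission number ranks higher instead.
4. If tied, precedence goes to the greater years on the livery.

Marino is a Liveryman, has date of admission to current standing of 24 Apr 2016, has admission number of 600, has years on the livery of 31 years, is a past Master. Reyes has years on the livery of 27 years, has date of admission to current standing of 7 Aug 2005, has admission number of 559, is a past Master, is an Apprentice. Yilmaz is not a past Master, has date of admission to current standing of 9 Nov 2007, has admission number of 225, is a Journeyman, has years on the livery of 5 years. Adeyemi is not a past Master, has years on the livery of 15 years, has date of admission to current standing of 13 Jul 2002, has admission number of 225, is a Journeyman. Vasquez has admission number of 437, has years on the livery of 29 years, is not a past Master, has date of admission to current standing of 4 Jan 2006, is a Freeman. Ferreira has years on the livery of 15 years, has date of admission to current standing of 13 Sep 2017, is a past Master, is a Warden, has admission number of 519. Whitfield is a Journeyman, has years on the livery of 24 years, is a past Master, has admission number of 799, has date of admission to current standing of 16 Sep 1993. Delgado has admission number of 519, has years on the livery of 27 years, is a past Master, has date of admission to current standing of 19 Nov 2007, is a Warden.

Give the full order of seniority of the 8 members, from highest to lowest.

Delgado, Ferreira, Marino, Vasquez, Whitfield, Adeyemi, Yilmaz, Reyes

By standing in the guild: Delgado and Ferreira (Warden); then Marino (Liveryman); then Vasquez (Freeman); then Whitfield, Adeyemi and Yilmaz (Journeyman); then Reyes (Apprentice).
Delgado and Ferreira are each a past Master, so the next rule applies.
Delgado and Ferreira both have admission number 519, so the next rule applies.
Among Delgado and Ferreira, by years on the livery (higher first): Delgado (27 years) before Ferreira (15 years).
Among Whitfield, Adeyemi and Yilmaz, a past Master before not a past Master: Whitfield (a past Master) before Adeyemi and Yilmaz (not a past Master).
Adeyemi and Yilmaz both have admission number 225, so the next rule applies.
Among Adeyemi and Yilmaz, by years on the livery (higher first): Adeyemi (15 years) before Yilmaz (5 years).
Full order: Delgado, Ferreira, Marino, Vasquez, Whitfield, Adeyemi, Yilmaz, Reyes.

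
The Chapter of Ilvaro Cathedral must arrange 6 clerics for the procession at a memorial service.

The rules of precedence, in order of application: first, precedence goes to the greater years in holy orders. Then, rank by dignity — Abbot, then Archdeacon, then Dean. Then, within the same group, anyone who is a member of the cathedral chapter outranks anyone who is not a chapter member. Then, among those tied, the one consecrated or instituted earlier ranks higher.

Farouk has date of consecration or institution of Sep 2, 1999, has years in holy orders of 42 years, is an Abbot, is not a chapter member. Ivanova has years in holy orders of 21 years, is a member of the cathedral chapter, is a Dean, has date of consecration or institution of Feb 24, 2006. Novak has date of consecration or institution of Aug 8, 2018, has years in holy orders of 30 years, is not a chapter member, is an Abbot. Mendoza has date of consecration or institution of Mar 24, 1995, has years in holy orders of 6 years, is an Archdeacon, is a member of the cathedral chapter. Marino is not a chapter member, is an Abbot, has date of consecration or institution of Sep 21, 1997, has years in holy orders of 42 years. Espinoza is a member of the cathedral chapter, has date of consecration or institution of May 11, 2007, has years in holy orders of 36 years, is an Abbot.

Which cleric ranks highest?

By years in holy orders (higher first): Marino and Farouk (both 42 years); then Espinoza (36 years); then Novak (30 years); then Ivanova (21 years); then Mendoza (6 years).
Marino and Farouk are each Abbot, so the next rule applies.
Marino and Farouk are each not a chapter member, so the next rule applies.
Among Marino and Farouk, by date of consecration or institution (earlier first): Marino (Sep 21, 1997) before Farouk (Sep 2, 1999).
Order: Marino, Farouk, Espinoza, Novak, Ivanova, Mendoza.

Marino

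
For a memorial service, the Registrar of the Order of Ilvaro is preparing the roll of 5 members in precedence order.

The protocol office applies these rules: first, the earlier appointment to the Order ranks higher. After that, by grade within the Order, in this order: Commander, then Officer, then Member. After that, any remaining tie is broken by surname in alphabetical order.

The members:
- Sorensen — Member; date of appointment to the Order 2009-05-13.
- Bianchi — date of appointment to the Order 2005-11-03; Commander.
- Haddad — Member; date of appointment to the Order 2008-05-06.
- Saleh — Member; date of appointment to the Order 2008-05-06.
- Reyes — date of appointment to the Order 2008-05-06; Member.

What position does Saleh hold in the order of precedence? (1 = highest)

4

By date of appointment to the Order (earlier first): Bianchi (2005-11-03); then Haddad, Reyes and Saleh (each 2008-05-06); then Sorensen (2009-05-13).
Haddad, Reyes and Saleh are each Member, so the next rule applies.
Among Haddad, Reyes and Saleh, alphabetically by surname: Haddad before Reyes before Saleh.
Order: Bianchi, Haddad, Reyes, Saleh, Sorensen. So position 4.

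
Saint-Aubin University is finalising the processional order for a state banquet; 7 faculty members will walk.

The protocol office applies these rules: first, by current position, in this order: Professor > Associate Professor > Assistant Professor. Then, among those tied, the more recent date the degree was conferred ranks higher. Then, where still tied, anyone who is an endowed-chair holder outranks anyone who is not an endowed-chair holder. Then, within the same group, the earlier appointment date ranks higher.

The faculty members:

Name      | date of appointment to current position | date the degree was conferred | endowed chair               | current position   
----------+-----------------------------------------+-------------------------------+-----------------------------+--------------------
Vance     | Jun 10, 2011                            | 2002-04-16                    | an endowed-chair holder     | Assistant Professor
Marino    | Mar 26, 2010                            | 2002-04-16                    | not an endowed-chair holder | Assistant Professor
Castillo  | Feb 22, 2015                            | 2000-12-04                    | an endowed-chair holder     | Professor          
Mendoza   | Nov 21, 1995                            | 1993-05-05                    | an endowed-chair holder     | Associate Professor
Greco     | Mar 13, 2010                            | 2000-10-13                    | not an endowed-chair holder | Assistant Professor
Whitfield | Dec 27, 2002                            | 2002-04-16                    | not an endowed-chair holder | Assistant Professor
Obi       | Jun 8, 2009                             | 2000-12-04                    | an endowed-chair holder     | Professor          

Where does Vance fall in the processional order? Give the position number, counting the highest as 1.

By current position: Obi and Castillo (Professor); then Mendoza (Associate Professor); then Vance, Whitfield, Marino and Greco (Assistant Professor).
Obi and Castillo both have date the degree was conferred 2000-12-04, so the next rule applies.
Obi and Castillo are each an endowed-chair holder, so the next rule applies.
Among Obi and Castillo, by date of appointment to current position (earlier first): Obi (Jun 8, 2009) before Castillo (Feb 22, 2015).
Among Vance, Whitfield, Marino and Greco, by date the degree was conferred (later first): Vance, Whitfield and Marino (2002-04-16) before Greco (2000-10-13).
Among Vance, Whitfield and Marino, an endowed-chair holder before not an endowed-chair holder: Vance (an endowed-chair holder) before Whitfield and Marino (not an endowed-chair holder).
Among Whitfield and Marino, by date of appointment to current position (earlier first): Whitfield (Dec 27, 2002) before Marino (Mar 26, 2010).
Order: Obi, Castillo, Mendoza, Vance, Whitfield, Marino, Greco. So position 4.

4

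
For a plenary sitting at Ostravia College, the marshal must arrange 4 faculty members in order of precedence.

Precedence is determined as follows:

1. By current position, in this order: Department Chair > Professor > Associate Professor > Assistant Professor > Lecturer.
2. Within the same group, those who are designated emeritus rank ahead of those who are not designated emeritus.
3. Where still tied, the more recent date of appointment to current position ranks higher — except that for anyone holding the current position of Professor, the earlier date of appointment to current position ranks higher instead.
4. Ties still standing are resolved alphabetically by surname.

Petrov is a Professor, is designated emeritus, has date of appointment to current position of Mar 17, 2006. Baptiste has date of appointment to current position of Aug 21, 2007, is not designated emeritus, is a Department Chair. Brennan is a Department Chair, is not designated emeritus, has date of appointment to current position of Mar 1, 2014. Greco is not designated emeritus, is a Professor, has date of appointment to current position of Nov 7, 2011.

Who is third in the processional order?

Petrov

By current position: Brennan and Baptiste (Department Chair); then Petrov and Greco (Professor).
Brennan and Baptiste are each not designated emeritus, so the next rule applies.
Among Brennan and Baptiste, by date of appointment to current position (later first): Brennan (Mar 1, 2014) before Baptiste (Aug 21, 2007).
Among Petrov and Greco, designated emeritus before not designated emeritus: Petrov (designated emeritus) before Greco (not designated emeritus).
Order: Brennan, Baptiste, Petrov, Greco.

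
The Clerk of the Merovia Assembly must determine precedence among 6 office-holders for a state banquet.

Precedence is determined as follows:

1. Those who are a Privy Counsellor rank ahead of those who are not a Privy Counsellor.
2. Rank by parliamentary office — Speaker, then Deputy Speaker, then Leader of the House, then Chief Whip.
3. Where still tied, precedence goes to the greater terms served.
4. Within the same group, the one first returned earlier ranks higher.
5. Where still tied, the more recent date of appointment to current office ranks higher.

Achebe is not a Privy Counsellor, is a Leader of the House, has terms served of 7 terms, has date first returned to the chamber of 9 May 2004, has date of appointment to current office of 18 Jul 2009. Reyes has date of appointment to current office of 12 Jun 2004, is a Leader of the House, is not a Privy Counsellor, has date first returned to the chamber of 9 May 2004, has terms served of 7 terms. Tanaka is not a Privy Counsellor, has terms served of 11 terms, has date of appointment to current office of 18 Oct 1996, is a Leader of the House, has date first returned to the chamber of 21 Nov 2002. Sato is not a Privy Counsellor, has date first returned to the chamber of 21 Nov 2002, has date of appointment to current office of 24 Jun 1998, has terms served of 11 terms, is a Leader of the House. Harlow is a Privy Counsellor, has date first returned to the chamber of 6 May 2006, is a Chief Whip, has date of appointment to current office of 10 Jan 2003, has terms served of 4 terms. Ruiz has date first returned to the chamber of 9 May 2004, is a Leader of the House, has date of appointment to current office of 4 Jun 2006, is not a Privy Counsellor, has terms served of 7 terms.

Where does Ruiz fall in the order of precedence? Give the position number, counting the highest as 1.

5

By the first rule: Harlow (a Privy Counsellor); then Sato, Tanaka, Achebe, Ruiz and Reyes (each not a Privy Counsellor).
Sato, Tanaka, Achebe, Ruiz and Reyes are each Leader of the House, so the next rule applies.
Among Sato, Tanaka, Achebe, Ruiz and Reyes, by terms served (higher first): Sato and Tanaka (11 terms) before Achebe, Ruiz and Reyes (7 terms).
Sato and Tanaka both have date first returned to the chamber 21 Nov 2002, so the next rule applies.
Among Sato and Tanaka, by date of appointment to current office (later first): Sato (24 Jun 1998) before Tanaka (18 Oct 1996).
Achebe, Ruiz and Reyes all have date first returned to the chamber 9 May 2004, so the next rule applies.
Among Achebe, Ruiz and Reyes, by date of appointment to current office (later first): Achebe (18 Jul 2009) before Ruiz (4 Jun 2006) before Reyes (12 Jun 2004).
Order: Harlow, Sato, Tanaka, Achebe, Ruiz, Reyes. So position 5.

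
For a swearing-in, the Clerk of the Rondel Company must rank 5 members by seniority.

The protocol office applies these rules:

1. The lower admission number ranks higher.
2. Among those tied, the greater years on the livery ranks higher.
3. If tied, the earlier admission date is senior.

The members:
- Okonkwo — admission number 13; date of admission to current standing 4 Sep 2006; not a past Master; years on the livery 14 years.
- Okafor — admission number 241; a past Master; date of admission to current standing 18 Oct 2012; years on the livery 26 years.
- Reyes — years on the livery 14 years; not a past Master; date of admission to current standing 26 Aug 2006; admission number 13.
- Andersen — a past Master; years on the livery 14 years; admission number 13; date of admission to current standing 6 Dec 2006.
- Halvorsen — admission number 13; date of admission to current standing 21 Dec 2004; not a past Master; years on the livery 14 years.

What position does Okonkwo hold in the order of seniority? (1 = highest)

By admission number (lower first): Halvorsen, Reyes, Okonkwo and Andersen (each 13); then Okafor (241).
Halvorsen, Reyes, Okonkwo and Andersen all have years on the livery 14 years, so the next rule applies.
Among Halvorsen, Reyes, Okonkwo and Andersen, by date of admission to current standing (earlier first): Halvorsen (21 Dec 2004) before Reyes (26 Aug 2006) before Okonkwo (4 Sep 2006) before Andersen (6 Dec 2006).
Order: Halvorsen, Reyes, Okonkwo, Andersen, Okafor. So position 3.

3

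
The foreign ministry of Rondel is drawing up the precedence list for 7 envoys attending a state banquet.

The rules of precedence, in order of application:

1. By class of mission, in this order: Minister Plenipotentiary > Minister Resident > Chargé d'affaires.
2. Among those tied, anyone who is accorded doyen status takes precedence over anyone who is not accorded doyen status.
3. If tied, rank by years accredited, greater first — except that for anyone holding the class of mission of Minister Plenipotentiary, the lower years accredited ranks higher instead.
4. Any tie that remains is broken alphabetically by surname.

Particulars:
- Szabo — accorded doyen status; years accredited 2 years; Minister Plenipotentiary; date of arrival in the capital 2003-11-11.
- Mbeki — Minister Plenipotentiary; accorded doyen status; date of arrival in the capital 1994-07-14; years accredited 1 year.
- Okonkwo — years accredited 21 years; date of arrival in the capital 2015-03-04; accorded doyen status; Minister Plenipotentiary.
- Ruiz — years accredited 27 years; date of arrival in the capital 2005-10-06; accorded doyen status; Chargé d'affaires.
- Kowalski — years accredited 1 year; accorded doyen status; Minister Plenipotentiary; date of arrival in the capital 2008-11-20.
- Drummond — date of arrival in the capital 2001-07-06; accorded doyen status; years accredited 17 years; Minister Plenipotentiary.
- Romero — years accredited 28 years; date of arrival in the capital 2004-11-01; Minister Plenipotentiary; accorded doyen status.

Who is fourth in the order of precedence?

Drummond

By class of mission: Kowalski, Mbeki, Szabo, Drummond, Okonkwo and Romero (Minister Plenipotentiary); then Ruiz (Chargé d'affaires).
Kowalski, Mbeki, Szabo, Drummond, Okonkwo and Romero are each accorded doyen status, so the next rule applies.
Among Kowalski, Mbeki, Szabo, Drummond, Okonkwo and Romero, by years accredited (lower first) (reversed rule for this group): Kowalski and Mbeki (1 year) before Szabo (2 years) before Drummond (17 years) before Okonkwo (21 years) before Romero (28 years).
Among Kowalski and Mbeki, alphabetically by surname: Kowalski before Mbeki.
Order: Kowalski, Mbeki, Szabo, Drummond, Okonkwo, Romero, Ruiz.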